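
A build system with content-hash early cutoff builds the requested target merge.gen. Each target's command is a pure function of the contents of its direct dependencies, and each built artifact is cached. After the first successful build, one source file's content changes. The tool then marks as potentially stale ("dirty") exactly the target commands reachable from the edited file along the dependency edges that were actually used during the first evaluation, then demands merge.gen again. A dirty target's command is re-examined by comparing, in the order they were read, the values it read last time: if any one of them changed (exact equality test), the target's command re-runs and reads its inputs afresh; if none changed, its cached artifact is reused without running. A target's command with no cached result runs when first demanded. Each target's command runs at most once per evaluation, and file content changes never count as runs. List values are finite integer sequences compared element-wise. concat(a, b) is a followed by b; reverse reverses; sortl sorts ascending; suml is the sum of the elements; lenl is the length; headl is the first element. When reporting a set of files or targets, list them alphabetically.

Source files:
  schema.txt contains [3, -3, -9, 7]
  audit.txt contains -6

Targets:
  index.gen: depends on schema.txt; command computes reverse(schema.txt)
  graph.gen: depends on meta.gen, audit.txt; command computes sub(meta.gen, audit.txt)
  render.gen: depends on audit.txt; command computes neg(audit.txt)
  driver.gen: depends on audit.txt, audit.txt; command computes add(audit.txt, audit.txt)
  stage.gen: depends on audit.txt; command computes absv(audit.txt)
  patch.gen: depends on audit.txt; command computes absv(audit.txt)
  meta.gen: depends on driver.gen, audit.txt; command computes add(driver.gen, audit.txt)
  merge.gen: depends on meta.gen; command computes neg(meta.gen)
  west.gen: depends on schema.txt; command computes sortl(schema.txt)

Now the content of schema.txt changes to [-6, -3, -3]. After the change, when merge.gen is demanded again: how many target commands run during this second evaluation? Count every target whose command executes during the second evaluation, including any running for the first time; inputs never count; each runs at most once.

First evaluation (everything demanded from the output):
  driver.gen = add(-6, -6) = -12
  meta.gen = add(-12, -6) = -18
  merge.gen = neg(-18) = 18

Propagation after the edit:
  schema.txt feeds no computation that the output demands — nothing is marked dirty and nothing runs.

Key observation: schema.txt is never demanded by the output, so the edit triggers no recomputation at all.

Target commands that run: none — 0 in total.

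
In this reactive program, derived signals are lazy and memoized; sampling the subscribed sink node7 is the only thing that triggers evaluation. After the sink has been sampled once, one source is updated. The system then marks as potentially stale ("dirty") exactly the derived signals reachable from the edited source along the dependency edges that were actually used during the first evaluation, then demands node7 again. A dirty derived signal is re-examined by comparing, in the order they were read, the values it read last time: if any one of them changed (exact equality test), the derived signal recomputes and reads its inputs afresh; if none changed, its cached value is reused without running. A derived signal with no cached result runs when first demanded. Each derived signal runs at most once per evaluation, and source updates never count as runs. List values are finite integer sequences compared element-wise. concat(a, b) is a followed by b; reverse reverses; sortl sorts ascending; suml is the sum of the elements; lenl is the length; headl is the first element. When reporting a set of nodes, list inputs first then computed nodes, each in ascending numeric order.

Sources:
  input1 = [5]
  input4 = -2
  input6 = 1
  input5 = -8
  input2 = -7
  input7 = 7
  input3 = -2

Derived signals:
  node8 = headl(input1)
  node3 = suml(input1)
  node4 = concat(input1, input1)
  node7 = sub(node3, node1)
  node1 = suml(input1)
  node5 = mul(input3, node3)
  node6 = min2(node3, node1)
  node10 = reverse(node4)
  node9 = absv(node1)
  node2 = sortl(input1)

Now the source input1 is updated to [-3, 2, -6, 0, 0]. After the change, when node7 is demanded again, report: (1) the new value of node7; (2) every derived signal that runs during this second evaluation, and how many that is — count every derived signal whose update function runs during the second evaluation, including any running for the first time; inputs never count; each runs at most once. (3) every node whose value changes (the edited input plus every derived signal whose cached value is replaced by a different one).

Demanding node7 again yields 0.
3 derived signals run: node1, node3, node7.
The nodes whose values change: input1, node1, node3.

First demand of the output computes:
  node1 = suml([5]) = 5
  node3 = suml([5]) = 5
  node7 = sub(5, 5) = 0

After the edit, cleaning proceeds:
  node1: a read changed (input1 [5]->[-3, 2, -6, 0, 0]) — executes, giving -7.
  node3: a read changed (input1 [5]->[-3, 2, -6, 0, 0]) — executes, giving -7.
  node7: a read changed (node3 5->-7; node1 5->-7) — executes, giving 0 — identical to its old value.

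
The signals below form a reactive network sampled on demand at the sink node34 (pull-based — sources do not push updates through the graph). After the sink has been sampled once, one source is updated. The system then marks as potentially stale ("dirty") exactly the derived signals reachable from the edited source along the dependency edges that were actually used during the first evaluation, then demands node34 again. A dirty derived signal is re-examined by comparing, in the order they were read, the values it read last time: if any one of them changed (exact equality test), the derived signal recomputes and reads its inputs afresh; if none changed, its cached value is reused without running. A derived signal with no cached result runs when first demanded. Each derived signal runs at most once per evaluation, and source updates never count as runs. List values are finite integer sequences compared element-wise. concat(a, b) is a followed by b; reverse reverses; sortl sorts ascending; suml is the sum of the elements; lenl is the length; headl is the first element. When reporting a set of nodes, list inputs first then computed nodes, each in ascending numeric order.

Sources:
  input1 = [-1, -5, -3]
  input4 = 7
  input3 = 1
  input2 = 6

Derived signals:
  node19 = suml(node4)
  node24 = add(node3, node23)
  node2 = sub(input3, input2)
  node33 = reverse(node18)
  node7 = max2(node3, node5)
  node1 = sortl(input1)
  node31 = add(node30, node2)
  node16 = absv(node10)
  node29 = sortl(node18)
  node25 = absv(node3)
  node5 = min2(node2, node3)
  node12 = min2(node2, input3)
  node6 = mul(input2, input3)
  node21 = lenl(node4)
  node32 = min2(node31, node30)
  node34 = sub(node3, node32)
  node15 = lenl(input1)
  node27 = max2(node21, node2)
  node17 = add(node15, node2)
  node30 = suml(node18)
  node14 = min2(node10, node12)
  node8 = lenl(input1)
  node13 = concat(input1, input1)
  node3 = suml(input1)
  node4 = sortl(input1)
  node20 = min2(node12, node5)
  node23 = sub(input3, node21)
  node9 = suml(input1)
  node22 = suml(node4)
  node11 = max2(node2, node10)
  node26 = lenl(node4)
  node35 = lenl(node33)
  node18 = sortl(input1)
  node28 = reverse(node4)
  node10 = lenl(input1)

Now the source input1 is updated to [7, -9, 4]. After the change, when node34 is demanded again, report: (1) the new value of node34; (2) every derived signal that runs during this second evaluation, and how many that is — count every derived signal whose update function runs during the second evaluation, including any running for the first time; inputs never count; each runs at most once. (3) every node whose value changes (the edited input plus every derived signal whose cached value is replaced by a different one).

node34 now evaluates to 5.
Run set: node3, node18, node30, node31, node32, node34 (6 run).
Changed values: input1, node3, node18, node30, node31, node32.

Initial pass — values computed on the first demand:
  node2 = sub(1, 6) = -5
  node3 = suml([-1, -5, -3]) = -9
  node18 = sortl([-1, -5, -3]) = [-5, -3, -1]
  node30 = suml([-5, -3, -1]) = -9
  node31 = add(-9, -5) = -14
  node32 = min2(-14, -9) = -14
  node34 = sub(-9, -14) = 5

Second demand — change propagation:
  node3: re-runs because input1 [-1, -5, -3]->[7, -9, 4]; new result 2.
  node18: re-runs because input1 [-1, -5, -3]->[7, -9, 4]; new result [-9, 4, 7].
  node30: re-runs because node18 [-5, -3, -1]->[-9, 4, 7]; new result 2.
  node31: re-runs because node30 -9->2; new result -3.
  node32: re-runs because node31 -14->-3; node30 -9->2; new result -3.
  node34: re-runs because node3 -9->2; node32 -14->-3; new result 5 (unchanged).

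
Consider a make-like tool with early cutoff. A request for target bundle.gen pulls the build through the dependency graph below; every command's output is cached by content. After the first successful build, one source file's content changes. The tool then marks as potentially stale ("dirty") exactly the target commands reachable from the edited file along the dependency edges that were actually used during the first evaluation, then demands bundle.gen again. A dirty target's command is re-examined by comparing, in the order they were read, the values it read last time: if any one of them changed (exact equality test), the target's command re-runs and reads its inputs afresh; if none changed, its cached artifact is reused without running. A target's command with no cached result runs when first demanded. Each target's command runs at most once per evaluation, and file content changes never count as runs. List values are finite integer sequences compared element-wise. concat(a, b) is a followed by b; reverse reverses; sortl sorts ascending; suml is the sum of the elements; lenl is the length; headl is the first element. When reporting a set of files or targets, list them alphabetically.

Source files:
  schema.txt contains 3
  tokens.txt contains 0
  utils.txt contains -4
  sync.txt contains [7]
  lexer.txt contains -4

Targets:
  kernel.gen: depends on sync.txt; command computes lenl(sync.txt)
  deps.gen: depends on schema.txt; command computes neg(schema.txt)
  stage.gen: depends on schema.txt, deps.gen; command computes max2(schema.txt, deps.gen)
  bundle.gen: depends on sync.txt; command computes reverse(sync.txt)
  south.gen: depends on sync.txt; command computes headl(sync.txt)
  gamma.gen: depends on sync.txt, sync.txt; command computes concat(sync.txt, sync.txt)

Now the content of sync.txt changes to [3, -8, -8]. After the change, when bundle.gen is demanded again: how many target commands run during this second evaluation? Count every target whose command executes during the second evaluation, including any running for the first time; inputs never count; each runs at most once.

First demand of the output computes:
  bundle.gen = reverse([7]) = [7]

After the edit, cleaning proceeds:
  bundle.gen: a read changed (sync.txt [7]->[3, -8, -8]) — executes, giving [-8, -8, 3].

1 target commands run: bundle.gen.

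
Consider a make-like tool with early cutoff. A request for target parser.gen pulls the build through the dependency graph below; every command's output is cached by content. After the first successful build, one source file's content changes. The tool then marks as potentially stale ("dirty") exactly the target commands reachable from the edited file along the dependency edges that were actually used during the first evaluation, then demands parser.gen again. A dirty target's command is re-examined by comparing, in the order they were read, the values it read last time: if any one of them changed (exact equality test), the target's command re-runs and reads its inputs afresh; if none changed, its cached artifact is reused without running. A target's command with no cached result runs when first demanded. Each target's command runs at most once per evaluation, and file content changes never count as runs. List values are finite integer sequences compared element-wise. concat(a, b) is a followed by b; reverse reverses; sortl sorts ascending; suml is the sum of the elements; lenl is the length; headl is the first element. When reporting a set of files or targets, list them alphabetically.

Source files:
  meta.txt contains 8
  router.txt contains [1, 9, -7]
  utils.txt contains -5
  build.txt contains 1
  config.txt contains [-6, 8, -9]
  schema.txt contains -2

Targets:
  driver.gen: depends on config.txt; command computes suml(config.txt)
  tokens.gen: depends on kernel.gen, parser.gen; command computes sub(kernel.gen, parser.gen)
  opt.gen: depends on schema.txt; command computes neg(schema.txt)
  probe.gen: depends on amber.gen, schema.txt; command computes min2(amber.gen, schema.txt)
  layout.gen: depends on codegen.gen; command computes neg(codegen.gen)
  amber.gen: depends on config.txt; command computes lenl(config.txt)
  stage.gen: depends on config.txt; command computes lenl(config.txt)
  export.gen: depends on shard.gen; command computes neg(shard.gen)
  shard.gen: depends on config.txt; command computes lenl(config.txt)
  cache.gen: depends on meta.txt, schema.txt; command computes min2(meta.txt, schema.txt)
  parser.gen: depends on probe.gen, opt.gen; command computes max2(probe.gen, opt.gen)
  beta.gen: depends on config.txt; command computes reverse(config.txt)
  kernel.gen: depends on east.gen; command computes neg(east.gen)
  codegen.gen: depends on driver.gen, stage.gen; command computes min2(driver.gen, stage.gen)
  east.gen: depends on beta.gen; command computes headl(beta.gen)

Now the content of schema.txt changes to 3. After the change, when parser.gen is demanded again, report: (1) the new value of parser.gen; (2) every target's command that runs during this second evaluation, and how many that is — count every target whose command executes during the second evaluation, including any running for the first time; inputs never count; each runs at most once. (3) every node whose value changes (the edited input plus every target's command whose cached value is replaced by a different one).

Demanding parser.gen again yields 3.
3 target commands run: opt.gen, parser.gen, probe.gen.
The nodes whose values change: opt.gen, parser.gen, probe.gen, schema.txt.

First demand of the output computes:
  amber.gen = lenl([-6, 8, -9]) = 3
  opt.gen = neg(-2) = 2
  probe.gen = min2(3, -2) = -2
  parser.gen = max2(-2, 2) = 2

After the edit, cleaning proceeds:
  opt.gen: a read changed (schema.txt -2->3) — executes, giving -3.
  probe.gen: a read changed (schema.txt -2->3) — executes, giving 3.
  parser.gen: a read changed (probe.gen -2->3; opt.gen 2->-3) — executes, giving 3.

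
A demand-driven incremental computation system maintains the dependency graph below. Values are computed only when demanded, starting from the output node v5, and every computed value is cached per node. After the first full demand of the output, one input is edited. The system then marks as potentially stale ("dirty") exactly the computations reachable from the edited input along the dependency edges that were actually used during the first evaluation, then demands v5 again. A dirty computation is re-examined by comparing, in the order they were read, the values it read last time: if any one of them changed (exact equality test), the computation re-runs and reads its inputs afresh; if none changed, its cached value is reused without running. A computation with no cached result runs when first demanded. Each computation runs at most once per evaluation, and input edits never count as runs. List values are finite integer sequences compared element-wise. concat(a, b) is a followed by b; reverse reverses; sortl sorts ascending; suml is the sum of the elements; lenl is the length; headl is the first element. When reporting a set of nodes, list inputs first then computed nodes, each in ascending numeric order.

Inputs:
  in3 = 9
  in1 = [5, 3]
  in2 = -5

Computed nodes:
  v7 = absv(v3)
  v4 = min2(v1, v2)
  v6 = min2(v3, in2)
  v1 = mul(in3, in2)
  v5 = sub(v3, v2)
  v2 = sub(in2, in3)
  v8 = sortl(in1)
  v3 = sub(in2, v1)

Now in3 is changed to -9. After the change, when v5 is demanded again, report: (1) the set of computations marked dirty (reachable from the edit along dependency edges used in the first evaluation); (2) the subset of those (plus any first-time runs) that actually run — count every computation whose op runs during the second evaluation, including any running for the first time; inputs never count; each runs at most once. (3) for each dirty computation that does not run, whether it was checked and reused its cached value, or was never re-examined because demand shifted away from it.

First evaluation (everything demanded from the output):
  v1 = mul(9, -5) = -45
  v2 = sub(-5, 9) = -14
  v3 = sub(-5, -45) = 40
  v5 = sub(40, -14) = 54

Propagation after the edit:
  v1: runs — in3 9->-9; result 45.
  v2: runs — in3 9->-9; result 4.
  v3: runs — v1 -45->45; result -50.
  v5: runs — v3 40->-50; v2 -14->4; result -54.

Marked dirty: v1, v2, v3, v5.
Computations that run: v1, v2, v3, v5 — 4 in total.
Every dirty computation ran.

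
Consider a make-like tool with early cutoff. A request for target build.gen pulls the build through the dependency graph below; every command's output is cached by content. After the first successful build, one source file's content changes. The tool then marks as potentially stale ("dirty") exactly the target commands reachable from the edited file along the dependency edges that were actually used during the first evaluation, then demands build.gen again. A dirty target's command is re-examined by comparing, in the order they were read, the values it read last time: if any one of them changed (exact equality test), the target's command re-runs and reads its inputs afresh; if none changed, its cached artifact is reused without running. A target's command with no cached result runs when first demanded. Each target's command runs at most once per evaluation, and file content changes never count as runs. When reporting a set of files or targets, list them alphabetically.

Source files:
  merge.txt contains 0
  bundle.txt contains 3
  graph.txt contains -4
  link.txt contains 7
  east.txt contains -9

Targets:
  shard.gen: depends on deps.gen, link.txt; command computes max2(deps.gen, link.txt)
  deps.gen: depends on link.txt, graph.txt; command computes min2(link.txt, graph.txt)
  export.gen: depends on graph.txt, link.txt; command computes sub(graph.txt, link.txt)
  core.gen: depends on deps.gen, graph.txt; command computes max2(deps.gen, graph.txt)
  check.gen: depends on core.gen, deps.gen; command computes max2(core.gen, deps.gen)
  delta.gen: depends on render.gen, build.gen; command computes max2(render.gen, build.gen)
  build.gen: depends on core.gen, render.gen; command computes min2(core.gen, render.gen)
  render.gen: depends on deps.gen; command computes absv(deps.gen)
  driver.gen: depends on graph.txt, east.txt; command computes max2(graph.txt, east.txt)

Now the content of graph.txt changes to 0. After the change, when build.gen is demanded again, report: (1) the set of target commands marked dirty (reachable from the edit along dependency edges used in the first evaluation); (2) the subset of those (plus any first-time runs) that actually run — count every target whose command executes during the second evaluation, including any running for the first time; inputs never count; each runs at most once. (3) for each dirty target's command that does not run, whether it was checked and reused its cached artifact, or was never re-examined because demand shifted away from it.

The edit dirties: build.gen, core.gen, deps.gen, render.gen.
4 target commands run: build.gen, core.gen, deps.gen, render.gen.
No dirty target's command escaped a run.

First demand of the output computes:
  deps.gen = min2(7, -4) = -4
  core.gen = max2(-4, -4) = -4
  render.gen = absv(-4) = 4
  build.gen = min2(-4, 4) = -4

After the edit, cleaning proceeds:
  deps.gen: a read changed (graph.txt -4->0) — executes, giving 0.
  core.gen: a read changed (deps.gen -4->0; graph.txt -4->0) — executes, giving 0.
  render.gen: a read changed (deps.gen -4->0) — executes, giving 0.
  build.gen: a read changed (core.gen -4->0; render.gen 4->0) — executes, giving 0.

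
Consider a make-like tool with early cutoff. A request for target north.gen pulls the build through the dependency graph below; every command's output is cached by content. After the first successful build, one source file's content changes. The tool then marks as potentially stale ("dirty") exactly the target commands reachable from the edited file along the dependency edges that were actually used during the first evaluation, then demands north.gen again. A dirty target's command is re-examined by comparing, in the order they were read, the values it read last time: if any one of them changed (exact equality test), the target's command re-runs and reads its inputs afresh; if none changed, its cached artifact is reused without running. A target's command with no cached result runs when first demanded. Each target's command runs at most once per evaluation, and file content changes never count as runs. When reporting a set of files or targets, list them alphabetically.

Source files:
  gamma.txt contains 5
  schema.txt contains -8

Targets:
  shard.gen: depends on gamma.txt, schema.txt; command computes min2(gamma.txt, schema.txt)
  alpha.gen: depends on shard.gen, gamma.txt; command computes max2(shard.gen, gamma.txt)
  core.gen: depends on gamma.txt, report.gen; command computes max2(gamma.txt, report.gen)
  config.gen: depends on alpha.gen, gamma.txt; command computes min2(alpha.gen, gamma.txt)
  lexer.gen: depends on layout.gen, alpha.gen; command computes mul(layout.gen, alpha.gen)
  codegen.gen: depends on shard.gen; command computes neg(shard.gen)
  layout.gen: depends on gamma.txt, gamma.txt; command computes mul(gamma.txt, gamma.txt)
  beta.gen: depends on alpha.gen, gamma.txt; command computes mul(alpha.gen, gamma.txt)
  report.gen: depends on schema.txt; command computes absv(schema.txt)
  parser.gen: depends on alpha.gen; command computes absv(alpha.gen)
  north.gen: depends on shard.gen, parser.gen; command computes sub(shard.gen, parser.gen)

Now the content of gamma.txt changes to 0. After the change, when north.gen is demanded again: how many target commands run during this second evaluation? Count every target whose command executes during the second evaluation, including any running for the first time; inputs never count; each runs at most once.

First demand of the output computes:
  shard.gen = min2(5, -8) = -8
  alpha.gen = max2(-8, 5) = 5
  parser.gen = absv(5) = 5
  north.gen = sub(-8, 5) = -13

After the edit, cleaning proceeds:
  shard.gen: a read changed (gamma.txt 5->0) — executes, giving -8 — identical to its old value.
  alpha.gen: a read changed (gamma.txt 5->0) — executes, giving 0.
  parser.gen: a read changed (alpha.gen 5->0) — executes, giving 0.
  north.gen: a read changed (parser.gen 5->0) — executes, giving -8.

4 target commands run: alpha.gen, north.gen, parser.gen, shard.gen.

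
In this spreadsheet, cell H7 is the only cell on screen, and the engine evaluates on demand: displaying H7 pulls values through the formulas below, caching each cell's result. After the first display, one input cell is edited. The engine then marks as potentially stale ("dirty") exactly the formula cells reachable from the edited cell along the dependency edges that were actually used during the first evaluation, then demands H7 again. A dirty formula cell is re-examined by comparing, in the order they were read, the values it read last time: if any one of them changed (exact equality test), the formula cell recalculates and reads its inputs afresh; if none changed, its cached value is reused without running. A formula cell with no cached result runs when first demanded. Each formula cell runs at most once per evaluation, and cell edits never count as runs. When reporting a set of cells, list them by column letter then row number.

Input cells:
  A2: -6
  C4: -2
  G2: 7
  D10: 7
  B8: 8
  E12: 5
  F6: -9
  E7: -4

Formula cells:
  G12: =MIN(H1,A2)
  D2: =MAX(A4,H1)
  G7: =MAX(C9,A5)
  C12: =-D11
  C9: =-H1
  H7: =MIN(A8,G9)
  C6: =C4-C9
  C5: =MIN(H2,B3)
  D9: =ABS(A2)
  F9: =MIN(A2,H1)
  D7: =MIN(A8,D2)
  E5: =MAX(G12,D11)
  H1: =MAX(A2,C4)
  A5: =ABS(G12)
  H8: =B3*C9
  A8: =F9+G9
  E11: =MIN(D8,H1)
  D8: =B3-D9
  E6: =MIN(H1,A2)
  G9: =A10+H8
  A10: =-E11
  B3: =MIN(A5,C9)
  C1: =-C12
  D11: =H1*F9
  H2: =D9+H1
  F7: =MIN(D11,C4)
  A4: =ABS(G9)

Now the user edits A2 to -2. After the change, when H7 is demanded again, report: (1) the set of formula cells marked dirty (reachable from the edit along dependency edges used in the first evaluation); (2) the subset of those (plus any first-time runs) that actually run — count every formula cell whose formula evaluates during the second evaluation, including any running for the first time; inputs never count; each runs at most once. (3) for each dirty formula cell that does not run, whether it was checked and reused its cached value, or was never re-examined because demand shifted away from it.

Dirty set: A5, A8, A10, B3, C9, D8, D9, E11, F9, G9, G12, H1, H7, H8.
Run set: A5, A8, A10, B3, D8, D9, E11, F9, G9, G12, H1, H7 (12 run).
Re-examined without running (cache reused): C9, H8.
The important point: at C9 every value read last time is unchanged, so the dirty flag clears without a run.

Initial pass — values computed on the first demand:
  D9 = ABS(-6) = 6
  H1 = MAX(-6, -2) = -2
  C9 = -(-2) = 2
  F9 = MIN(-6, -2) = -6
  G12 = MIN(-2, -6) = -6
  A5 = ABS(-6) = 6
  B3 = MIN(6, 2) = 2
  D8 = 2 - 6 = -4
  E11 = MIN(-4, -2) = -4
  A10 = -(-4) = 4
  H8 = 2 * 2 = 4
  G9 = 4 + 4 = 8
  A8 = -6 + 8 = 2
  H7 = MIN(2, 8) = 2

Second demand — change propagation:
  D9: re-runs because A2 -6->-2; new result 2.
  H1: re-runs because A2 -6->-2; new result -2 (unchanged).
  C9: re-examined; everything it read last time is the same (H1 unchanged) — cache 2 kept, no run.
  F9: re-runs because A2 -6->-2; new result -2.
  G12: re-runs because A2 -6->-2; new result -2.
  A5: re-runs because G12 -6->-2; new result 2.
  B3: re-runs because A5 6->2; new result 2 (unchanged).
  D8: re-runs because D9 6->2; new result 0.
  E11: re-runs because D8 -4->0; new result -2.
  A10: re-runs because E11 -4->-2; new result 2.
  H8: re-examined; everything it read last time is the same (B3 unchanged, C9 unchanged) — cache 4 kept, no run.
  G9: re-runs because A10 4->2; new result 6.
  A8: re-runs because F9 -6->-2; G9 8->6; new result 4.
  H7: re-runs because A8 2->4; G9 8->6; new result 4.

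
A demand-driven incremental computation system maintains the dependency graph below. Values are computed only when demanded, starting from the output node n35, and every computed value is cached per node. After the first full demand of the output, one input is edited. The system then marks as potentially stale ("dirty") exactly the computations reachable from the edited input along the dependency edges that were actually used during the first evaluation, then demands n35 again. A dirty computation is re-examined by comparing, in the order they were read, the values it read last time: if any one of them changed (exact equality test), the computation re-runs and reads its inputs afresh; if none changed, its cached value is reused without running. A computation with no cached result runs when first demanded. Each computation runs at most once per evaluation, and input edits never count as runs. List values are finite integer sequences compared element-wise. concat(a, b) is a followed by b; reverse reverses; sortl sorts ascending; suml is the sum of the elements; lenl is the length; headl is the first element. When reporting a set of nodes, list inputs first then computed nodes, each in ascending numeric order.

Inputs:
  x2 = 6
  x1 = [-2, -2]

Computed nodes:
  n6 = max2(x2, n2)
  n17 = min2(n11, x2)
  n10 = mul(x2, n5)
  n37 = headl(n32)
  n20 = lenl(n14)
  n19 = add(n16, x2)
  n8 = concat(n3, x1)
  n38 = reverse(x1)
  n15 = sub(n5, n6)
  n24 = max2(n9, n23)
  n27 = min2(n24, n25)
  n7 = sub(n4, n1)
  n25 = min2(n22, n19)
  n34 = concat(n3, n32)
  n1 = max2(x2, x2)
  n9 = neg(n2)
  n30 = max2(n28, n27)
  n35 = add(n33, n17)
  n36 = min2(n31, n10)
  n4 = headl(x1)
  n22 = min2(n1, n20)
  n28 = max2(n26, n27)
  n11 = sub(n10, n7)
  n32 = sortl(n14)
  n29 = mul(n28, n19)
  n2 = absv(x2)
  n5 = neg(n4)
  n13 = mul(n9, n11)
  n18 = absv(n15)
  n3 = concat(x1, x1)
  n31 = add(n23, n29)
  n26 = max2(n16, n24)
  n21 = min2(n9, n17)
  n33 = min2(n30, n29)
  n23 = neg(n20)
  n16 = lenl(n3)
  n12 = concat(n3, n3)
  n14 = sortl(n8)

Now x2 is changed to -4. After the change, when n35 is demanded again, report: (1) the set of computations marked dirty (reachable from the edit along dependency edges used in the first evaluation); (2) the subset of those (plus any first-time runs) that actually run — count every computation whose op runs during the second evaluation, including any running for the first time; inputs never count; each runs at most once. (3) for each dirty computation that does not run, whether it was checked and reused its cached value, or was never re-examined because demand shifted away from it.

Marked dirty: n1, n2, n7, n9, n10, n11, n17, n19, n22, n24, n25, n26, n27, n28, n29, n30, n33, n35.
Computations that run: n1, n2, n7, n9, n10, n11, n17, n19, n22, n24, n25, n26, n27, n28, n29, n30, n33, n35 — 18 in total.
Every dirty computation ran.

First evaluation (everything demanded from the output):
  n1 = max2(6, 6) = 6
  n2 = absv(6) = 6
  n3 = concat([-2, -2], [-2, -2]) = [-2, -2, -2, -2]
  n4 = headl([-2, -2]) = -2
  n5 = neg(-2) = 2
  n7 = sub(-2, 6) = -8
  n8 = concat([-2, -2, -2, -2], [-2, -2]) = [-2, -2, -2, -2, -2, -2]
  n9 = neg(6) = -6
  n10 = mul(6, 2) = 12
  n11 = sub(12, -8) = 20
  n14 = sortl([-2, -2, -2, -2, -2, -2]) = [-2, -2, -2, -2, -2, -2]
  n16 = lenl([-2, -2, -2, -2]) = 4
  n17 = min2(20, 6) = 6
  n19 = add(4, 6) = 10
  n20 = lenl([-2, -2, -2, -2, -2, -2]) = 6
  n22 = min2(6, 6) = 6
  n23 = neg(6) = -6
  n24 = max2(-6, -6) = -6
  n25 = min2(6, 10) = 6
  n26 = max2(4, -6) = 4
  n27 = min2(-6, 6) = -6
  n28 = max2(4, -6) = 4
  n29 = mul(4, 10) = 40
  n30 = max2(4, -6) = 4
  n33 = min2(4, 40) = 4
  n35 = add(4, 6) = 10

Propagation after the edit:
  n1: runs — x2 6->-4; x2 6->-4; result -4.
  n2: runs — x2 6->-4; result 4.
  n7: runs — n1 6->-4; result 2.
  n9: runs — n2 6->4; result -4.
  n10: runs — x2 6->-4; result -8.
  n11: runs — n10 12->-8; n7 -8->2; result -10.
  n17: runs — n11 20->-10; x2 6->-4; result -10.
  n19: runs — x2 6->-4; result 0.
  n22: runs — n1 6->-4; result -4.
  n24: runs — n9 -6->-4; result -4.
  n25: runs — n22 6->-4; n19 10->0; result -4.
  n26: runs — n24 -6->-4; result 4 (same value as before).
  n27: runs — n24 -6->-4; n25 6->-4; result -4.
  n28: runs — n27 -6->-4; result 4 (same value as before).
  n29: runs — n19 10->0; result 0.
  n30: runs — n27 -6->-4; result 4 (same value as before).
  n33: runs — n29 40->0; result 0.
  n35: runs — n33 4->0; n17 6->-10; result -10.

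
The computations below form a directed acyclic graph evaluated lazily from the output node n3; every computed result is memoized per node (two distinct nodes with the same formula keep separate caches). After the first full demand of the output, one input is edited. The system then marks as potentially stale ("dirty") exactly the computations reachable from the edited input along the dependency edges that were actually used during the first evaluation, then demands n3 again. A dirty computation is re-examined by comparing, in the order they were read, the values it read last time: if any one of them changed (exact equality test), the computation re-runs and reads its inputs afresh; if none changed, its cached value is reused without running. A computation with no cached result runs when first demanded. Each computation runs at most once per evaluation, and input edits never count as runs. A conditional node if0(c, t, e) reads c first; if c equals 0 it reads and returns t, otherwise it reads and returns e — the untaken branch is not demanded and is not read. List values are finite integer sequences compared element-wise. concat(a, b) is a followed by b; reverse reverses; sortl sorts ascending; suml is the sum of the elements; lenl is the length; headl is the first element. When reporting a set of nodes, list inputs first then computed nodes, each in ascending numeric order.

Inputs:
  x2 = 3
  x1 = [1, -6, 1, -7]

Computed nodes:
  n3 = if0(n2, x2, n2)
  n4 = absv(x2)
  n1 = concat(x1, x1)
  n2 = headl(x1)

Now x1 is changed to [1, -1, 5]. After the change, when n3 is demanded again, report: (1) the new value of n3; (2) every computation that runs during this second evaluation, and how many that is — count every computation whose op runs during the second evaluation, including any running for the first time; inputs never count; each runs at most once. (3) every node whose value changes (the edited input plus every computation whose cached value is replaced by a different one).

Demanding n3 again yields 1.
1 computations run: n2.
The nodes whose values change: x1.
Note the absorption at n2: it re-runs yet its value is the same, leaving the output's value untouched.

First demand of the output computes:
  n2 = headl([1, -6, 1, -7]) = 1
  n3 = if0(n2=1 -> else branch n2) = 1

After the edit, cleaning proceeds:
  n2: a read changed (x1 [1, -6, 1, -7]->[1, -1, 5]) — executes, giving 1 — identical to its old value.
  n3: dirty, but its reads are unchanged (n2 unchanged, n2 unchanged); cached 1 stands.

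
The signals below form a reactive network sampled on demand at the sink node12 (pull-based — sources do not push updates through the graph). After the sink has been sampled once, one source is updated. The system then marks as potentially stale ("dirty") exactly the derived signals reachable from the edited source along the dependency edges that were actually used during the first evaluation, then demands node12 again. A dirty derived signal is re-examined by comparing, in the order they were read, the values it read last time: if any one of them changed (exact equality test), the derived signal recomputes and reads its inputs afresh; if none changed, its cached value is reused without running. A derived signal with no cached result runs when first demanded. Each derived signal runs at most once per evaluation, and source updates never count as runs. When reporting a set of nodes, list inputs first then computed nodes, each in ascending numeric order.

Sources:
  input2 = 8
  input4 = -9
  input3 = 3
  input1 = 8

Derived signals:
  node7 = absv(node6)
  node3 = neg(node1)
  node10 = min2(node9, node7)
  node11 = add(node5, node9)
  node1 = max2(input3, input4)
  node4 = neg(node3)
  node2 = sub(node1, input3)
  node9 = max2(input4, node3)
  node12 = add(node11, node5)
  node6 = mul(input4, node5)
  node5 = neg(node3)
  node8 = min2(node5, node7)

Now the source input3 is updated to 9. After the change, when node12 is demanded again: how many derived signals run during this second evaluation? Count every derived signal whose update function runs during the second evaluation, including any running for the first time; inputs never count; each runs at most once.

Initial pass — values computed on the first demand:
  node1 = max2(3, -9) = 3
  node3 = neg(3) = -3
  node5 = neg(-3) = 3
  node9 = max2(-9, -3) = -3
  node11 = add(3, -3) = 0
  node12 = add(0, 3) = 3

Second demand — change propagation:
  node1: re-runs because input3 3->9; new result 9.
  node3: re-runs because node1 3->9; new result -9.
  node5: re-runs because node3 -3->-9; new result 9.
  node9: re-runs because node3 -3->-9; new result -9.
  node11: re-runs because node5 3->9; node9 -3->-9; new result 0 (unchanged).
  node12: re-runs because node5 3->9; new result 9.

Run set: node1, node3, node5, node9, node11, node12 (6 run).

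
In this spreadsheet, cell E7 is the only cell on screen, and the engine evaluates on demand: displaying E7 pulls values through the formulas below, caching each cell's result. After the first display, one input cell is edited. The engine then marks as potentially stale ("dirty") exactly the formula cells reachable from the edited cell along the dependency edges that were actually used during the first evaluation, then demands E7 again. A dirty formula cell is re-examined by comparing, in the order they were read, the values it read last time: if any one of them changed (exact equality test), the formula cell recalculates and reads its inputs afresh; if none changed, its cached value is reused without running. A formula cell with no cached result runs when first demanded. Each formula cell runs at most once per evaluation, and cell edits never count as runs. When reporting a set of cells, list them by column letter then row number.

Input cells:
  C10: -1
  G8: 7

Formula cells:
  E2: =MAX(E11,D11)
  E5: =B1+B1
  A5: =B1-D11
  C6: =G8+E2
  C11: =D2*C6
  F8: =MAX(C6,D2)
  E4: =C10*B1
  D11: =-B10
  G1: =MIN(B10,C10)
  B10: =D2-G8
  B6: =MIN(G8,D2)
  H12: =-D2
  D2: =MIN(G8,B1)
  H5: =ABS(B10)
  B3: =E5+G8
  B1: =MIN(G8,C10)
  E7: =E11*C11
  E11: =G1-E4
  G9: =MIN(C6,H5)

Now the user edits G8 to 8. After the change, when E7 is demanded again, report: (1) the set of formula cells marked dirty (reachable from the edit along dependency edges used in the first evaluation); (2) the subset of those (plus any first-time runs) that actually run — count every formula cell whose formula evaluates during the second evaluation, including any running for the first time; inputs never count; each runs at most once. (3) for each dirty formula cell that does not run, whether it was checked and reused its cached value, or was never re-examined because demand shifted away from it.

Dirty set: B1, B10, C6, C11, D2, D11, E2, E4, E7, E11, G1.
Run set: B1, B10, C6, C11, D2, D11, E2, E7, E11, G1 (10 run).
Re-examined without running (cache reused): E4.
The important point: at E4 every value read last time is unchanged, so the dirty flag clears without a run.

Initial pass — values computed on the first demand:
  B1 = MIN(7, -1) = -1
  D2 = MIN(7, -1) = -1
  B10 = -1 - 7 = -8
  D11 = -(-8) = 8
  E4 = -1 * -1 = 1
  G1 = MIN(-8, -1) = -8
  E11 = -8 - 1 = -9
  E2 = MAX(-9, 8) = 8
  C6 = 7 + 8 = 15
  C11 = -1 * 15 = -15
  E7 = -9 * -15 = 135

Second demand — change propagation:
  B1: re-runs because G8 7->8; new result -1 (unchanged).
  D2: re-runs because G8 7->8; new result -1 (unchanged).
  B10: re-runs because G8 7->8; new result -9.
  D11: re-runs because B10 -8->-9; new result 9.
  E4: re-examined; everything it read last time is the same (C10 unchanged, B1 unchanged) — cache 1 kept, no run.
  G1: re-runs because B10 -8->-9; new result -9.
  E11: re-runs because G1 -8->-9; new result -10.
  E2: re-runs because E11 -9->-10; D11 8->9; new result 9.
  C6: re-runs because G8 7->8; E2 8->9; new result 17.
  C11: re-runs because C6 15->17; new result -17.
  E7: re-runs because E11 -9->-10; C11 -15->-17; new result 170.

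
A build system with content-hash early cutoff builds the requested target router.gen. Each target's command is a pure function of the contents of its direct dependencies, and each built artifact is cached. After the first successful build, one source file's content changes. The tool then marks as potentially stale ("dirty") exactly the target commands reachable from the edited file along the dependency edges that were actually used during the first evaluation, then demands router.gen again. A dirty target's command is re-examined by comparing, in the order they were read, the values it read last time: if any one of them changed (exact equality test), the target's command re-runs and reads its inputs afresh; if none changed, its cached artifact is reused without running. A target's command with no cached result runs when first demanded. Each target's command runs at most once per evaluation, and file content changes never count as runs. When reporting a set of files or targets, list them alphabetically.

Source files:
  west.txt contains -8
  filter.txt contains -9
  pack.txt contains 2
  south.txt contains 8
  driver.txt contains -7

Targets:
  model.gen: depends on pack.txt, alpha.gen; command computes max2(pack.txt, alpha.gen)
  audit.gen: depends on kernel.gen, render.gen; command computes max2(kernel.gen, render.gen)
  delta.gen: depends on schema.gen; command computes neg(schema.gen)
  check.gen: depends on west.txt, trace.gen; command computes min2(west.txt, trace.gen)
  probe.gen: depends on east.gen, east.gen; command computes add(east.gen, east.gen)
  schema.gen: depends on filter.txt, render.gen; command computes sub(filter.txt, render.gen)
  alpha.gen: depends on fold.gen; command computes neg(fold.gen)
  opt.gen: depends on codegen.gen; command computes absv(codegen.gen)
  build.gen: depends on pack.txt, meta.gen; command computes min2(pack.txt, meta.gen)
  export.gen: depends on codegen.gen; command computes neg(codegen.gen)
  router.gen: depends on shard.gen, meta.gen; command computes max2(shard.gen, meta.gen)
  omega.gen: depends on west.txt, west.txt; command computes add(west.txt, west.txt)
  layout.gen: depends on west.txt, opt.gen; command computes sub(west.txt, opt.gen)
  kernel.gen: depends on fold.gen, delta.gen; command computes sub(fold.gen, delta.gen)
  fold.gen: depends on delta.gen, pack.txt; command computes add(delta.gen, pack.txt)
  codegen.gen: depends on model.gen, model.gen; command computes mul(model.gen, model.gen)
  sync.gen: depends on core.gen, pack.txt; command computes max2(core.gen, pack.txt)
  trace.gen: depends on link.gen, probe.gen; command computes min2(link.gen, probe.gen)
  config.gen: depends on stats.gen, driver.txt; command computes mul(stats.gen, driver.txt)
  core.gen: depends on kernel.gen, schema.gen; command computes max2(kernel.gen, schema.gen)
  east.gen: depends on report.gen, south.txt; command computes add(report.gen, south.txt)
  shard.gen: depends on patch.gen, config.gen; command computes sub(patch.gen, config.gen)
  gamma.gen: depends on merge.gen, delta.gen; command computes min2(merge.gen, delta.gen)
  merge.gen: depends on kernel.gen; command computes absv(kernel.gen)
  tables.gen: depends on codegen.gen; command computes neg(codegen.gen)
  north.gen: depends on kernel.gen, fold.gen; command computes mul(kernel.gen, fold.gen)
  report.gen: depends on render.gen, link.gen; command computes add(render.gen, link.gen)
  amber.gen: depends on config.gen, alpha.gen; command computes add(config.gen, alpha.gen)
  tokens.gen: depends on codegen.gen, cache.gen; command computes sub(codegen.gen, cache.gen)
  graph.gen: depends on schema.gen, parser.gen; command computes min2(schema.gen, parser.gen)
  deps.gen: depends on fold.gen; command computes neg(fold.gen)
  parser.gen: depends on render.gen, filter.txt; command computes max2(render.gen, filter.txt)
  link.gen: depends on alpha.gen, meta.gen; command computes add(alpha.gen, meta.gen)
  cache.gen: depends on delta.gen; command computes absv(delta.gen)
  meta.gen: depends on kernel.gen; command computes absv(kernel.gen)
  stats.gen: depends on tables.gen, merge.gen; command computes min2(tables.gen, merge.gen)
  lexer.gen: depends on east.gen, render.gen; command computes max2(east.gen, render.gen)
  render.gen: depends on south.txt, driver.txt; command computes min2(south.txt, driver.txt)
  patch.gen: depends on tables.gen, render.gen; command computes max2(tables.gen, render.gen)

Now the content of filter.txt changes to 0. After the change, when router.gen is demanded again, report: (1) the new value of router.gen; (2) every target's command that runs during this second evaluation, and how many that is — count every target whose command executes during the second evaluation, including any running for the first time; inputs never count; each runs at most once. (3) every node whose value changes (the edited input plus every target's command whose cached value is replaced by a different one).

New value of router.gen: 2.
Target commands that run: alpha.gen, codegen.gen, config.gen, delta.gen, fold.gen, kernel.gen, model.gen, patch.gen, router.gen, schema.gen, shard.gen, stats.gen, tables.gen — 13 in total.
Values that change: alpha.gen, codegen.gen, config.gen, delta.gen, filter.txt, fold.gen, model.gen, patch.gen, schema.gen, shard.gen, stats.gen, tables.gen.
Key observation: the cutoff stops propagation at meta.gen — its inputs' values are unchanged, so it reuses its cache.

First evaluation (everything demanded from the output):
  render.gen = min2(8, -7) = -7
  schema.gen = sub(-9, -7) = -2
  delta.gen = neg(-2) = 2
  fold.gen = add(2, 2) = 4
  alpha.gen = neg(4) = -4
  kernel.gen = sub(4, 2) = 2
  merge.gen = absv(2) = 2
  meta.gen = absv(2) = 2
  model.gen = max2(2, -4) = 2
  codegen.gen = mul(2, 2) = 4
  tables.gen = neg(4) = -4
  patch.gen = max2(-4, -7) = -4
  stats.gen = min2(-4, 2) = -4
  config.gen = mul(-4, -7) = 28
  shard.gen = sub(-4, 28) = -32
  router.gen = max2(-32, 2) = 2

Propagation after the edit:
  schema.gen: runs — filter.txt -9->0; result 7.
  delta.gen: runs — schema.gen -2->7; result -7.
  fold.gen: runs — delta.gen 2->-7; result -5.
  alpha.gen: runs — fold.gen 4->-5; result 5.
  kernel.gen: runs — fold.gen 4->-5; delta.gen 2->-7; result 2 (same value as before).
  merge.gen: checked — values it read are unchanged (kernel.gen unchanged); reused cached 2 without running.
  meta.gen: checked — values it read are unchanged (kernel.gen unchanged); reused cached 2 without running.
  model.gen: runs — alpha.gen -4->5; result 5.
  codegen.gen: runs — model.gen 2->5; model.gen 2->5; result 25.
  tables.gen: runs — codegen.gen 4->25; result -25.
  patch.gen: runs — tables.gen -4->-25; result -7.
  stats.gen: runs — tables.gen -4->-25; result -25.
  config.gen: runs — stats.gen -4->-25; result 175.
  shard.gen: runs — patch.gen -4->-7; config.gen 28->175; result -182.
  router.gen: runs — shard.gen -32->-182; result 2 (same value as before).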